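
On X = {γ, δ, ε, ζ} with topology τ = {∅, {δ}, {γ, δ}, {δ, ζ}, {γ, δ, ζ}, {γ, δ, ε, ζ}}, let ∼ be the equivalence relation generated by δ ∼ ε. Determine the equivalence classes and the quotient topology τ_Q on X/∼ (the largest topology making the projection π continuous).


X/∼ = {[γ], [δ=ε], [ζ]}; |τ_Q| = 2.

Equivalence classes: [γ], [δ=ε], [ζ].
Quotient map π: X → X/∼ sends γ ↦ [γ], δ ↦ [δ=ε], ε ↦ [δ=ε], ζ ↦ [ζ].
For each subset V ⊆ X/∼, compute π^{-1}(V) ⊆ X and check whether π^{-1}(V) ∈ τ. V is open in τ_Q iff π^{-1}(V) ∈ τ.
  V = {}: π^{-1}(V) = ∅ ∈ τ ✓.
  V = {[γ]}: π^{-1}(V) = {γ} ∉ τ ✗.
  V = {[δ=ε]}: π^{-1}(V) = {δ, ε} ∉ τ ✗.
  V = {[γ], [δ=ε]}: π^{-1}(V) = {γ, δ, ε} ∉ τ ✗.
  V = {[ζ]}: π^{-1}(V) = {ζ} ∉ τ ✗.
  V = {[γ], [ζ]}: π^{-1}(V) = {γ, ζ} ∉ τ ✗.
  V = {[δ=ε], [ζ]}: π^{-1}(V) = {δ, ε, ζ} ∉ τ ✗.
  V = {[γ], [δ=ε], [ζ]}: π^{-1}(V) = {γ, δ, ε, ζ} ∈ τ ✓.
Open sets in the quotient: τ_Q = {{}, {[γ], [δ=ε], [ζ]}} (2 elements).


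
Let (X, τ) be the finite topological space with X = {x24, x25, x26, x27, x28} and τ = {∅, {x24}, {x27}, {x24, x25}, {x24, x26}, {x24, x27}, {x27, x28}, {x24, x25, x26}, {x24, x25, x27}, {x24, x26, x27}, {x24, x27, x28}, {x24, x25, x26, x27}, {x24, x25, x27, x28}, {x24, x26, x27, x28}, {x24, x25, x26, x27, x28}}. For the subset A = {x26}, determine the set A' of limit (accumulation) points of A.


A' = ∅

For each x ∈ X, list the open sets U ∈ τ with x ∈ U, then check whether U ∩ (A ∖ {x}) ≠ ∅ for every such U.
  x = x24: open {x24} ∋ x has {x24} ∩ (A ∖ {x24}) = ∅, so x is NOT a limit point.
  x = x25: open {x24, x25} ∋ x has {x24, x25} ∩ (A ∖ {x25}) = ∅, so x is NOT a limit point.
  x = x26: open {x24, x26} ∋ x has {x24, x26} ∩ (A ∖ {x26}) = ∅, so x is NOT a limit point.
  x = x27: open {x27} ∋ x has {x27} ∩ (A ∖ {x27}) = ∅, so x is NOT a limit point.
  x = x28: open {x27, x28} ∋ x has {x27, x28} ∩ (A ∖ {x28}) = ∅, so x is NOT a limit point.
Collecting: A' = ∅.


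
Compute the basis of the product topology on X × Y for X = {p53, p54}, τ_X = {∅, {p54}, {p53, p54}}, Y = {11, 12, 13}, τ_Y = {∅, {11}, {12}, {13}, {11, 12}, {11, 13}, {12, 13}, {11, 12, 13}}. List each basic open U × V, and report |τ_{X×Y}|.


Basis B = {∅ × ∅, {p54} × {11}, {p54} × {12}, {p54} × {13}, {p53, p54} × {11}, {p53, p54} × {12}, {p53, p54} × {13}, {p54} × {11, 12}, {p54} × {11, 13}, {p54} × {12, 13}, {p54} × {11, 12, 13}, {p53, p54} × {11, 12}, {p53, p54} × {11, 13}, {p53, p54} × {12, 13}, {p53, p54} × {11, 12, 13}}; |τ_{X×Y}| = 27.

Enumerate products U × V with U ∈ τ_X, V ∈ τ_Y (deduplicated):
  ∅ × ∅ = {} (∅)
  {p54} × {11} = {(p54,11)}
  {p54} × {12} = {(p54,12)}
  {p54} × {13} = {(p54,13)}
  {p53, p54} × {11} = {(p53,11), (p54,11)}
  {p53, p54} × {12} = {(p53,12), (p54,12)}
  {p53, p54} × {13} = {(p53,13), (p54,13)}
  {p54} × {11, 12} = {(p54,11), (p54,12)}
  {p54} × {11, 13} = {(p54,11), (p54,13)}
  {p54} × {12, 13} = {(p54,12), (p54,13)}
  {p54} × {11, 12, 13} = {(p54,11), (p54,12), (p54,13)}
  {p53, p54} × {11, 12} = {(p53,11), (p53,12), (p54,11), (p54,12)}
  {p53, p54} × {11, 13} = {(p53,11), (p53,13), (p54,11), (p54,13)}
  {p53, p54} × {12, 13} = {(p53,12), (p53,13), (p54,12), (p54,13)}
  {p53, p54} × {11, 12, 13} = {(p53,11), (p53,12), (p53,13), (p54,11), (p54,12), (p54,13)}
These 15 distinct sets form the basis B.
Close under arbitrary unions to get τ_{X×Y}; counting gives |τ_{X×Y}| = 27.


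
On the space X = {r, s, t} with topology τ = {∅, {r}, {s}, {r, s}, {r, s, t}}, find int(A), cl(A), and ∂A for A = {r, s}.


int(A) = {r, s}, cl(A) = {r, s, t}, ∂A = {t}.

Closed sets in (X, τ) are complements of opens:
  closed(X, τ) = {∅, {t}, {r, t}, {s, t}, {r, s, t}}.
int(A) = ⋃ {U ∈ τ : U ⊆ A}. Opens contained in A: ∅, {r}, {s}, {r, s}.
Taking the union of these: int(A) = {r, s}.
cl(A) = ⋂ {C closed : A ⊆ C}. Closed sets containing A: {r, s, t}.
Intersecting these: cl(A) = {r, s, t}.
∂A = cl(A) ∖ int(A) = {r, s, t} ∖ {r, s} = {t}.


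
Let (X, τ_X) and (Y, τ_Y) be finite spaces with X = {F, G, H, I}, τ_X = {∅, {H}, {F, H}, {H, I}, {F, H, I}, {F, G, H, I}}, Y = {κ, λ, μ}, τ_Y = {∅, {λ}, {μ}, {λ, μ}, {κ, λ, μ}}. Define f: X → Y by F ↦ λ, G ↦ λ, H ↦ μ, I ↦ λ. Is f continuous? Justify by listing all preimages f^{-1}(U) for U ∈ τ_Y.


f is NOT continuous.

Compute f^{-1}(U) for each U ∈ τ_Y:
  U = ∅: f^{-1}(U) = ∅ ∈ τ_X ✓.
  U = {λ}: f^{-1}(U) = {F, G, I} ∉ τ_X ✗.
  U = {μ}: f^{-1}(U) = {H} ∈ τ_X ✓.
  U = {λ, μ}: f^{-1}(U) = {F, G, H, I} ∈ τ_X ✓.
  U = {κ, λ, μ}: f^{-1}(U) = {F, G, H, I} ∈ τ_X ✓.
Found U = {λ} with f^{-1}(U) = {F, G, I} not in τ_X. Therefore f is NOT continuous.


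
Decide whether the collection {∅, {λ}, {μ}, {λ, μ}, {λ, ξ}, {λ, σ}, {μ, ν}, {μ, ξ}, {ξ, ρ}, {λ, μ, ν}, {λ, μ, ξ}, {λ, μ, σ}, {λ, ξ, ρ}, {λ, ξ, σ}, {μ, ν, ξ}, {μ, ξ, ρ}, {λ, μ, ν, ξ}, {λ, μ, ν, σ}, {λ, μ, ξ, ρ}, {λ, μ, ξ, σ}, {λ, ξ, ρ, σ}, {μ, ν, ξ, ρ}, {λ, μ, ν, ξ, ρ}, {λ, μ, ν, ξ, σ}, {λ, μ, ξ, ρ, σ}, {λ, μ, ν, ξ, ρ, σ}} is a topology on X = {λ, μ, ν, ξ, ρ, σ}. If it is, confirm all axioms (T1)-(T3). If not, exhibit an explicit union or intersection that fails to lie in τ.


τ is NOT a topology on X.

Axiom (T1): ∅ ∈ τ? Yes; X ∈ τ? Yes.
Axiom (T2/T3): check pairwise unions and intersections of members of τ.
Counterexample for (T3): {λ, ξ} ∩ {μ, ξ} = {ξ} ∉ τ. Therefore τ is NOT a topology.


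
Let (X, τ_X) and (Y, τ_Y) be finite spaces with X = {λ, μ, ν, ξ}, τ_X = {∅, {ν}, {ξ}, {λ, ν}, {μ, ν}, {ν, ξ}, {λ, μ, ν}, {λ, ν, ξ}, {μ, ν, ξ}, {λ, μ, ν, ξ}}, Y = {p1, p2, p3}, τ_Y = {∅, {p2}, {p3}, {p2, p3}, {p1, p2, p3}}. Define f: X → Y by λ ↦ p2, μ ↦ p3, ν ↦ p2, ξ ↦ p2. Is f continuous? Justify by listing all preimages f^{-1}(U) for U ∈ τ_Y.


f is NOT continuous.

Compute f^{-1}(U) for each U ∈ τ_Y:
  U = ∅: f^{-1}(U) = ∅ ∈ τ_X ✓.
  U = {p2}: f^{-1}(U) = {λ, ν, ξ} ∈ τ_X ✓.
  U = {p3}: f^{-1}(U) = {μ} ∉ τ_X ✗.
  U = {p2, p3}: f^{-1}(U) = {λ, μ, ν, ξ} ∈ τ_X ✓.
  U = {p1, p2, p3}: f^{-1}(U) = {λ, μ, ν, ξ} ∈ τ_X ✓.
Found U = {p3} with f^{-1}(U) = {μ} not in τ_X. Therefore f is NOT continuous.


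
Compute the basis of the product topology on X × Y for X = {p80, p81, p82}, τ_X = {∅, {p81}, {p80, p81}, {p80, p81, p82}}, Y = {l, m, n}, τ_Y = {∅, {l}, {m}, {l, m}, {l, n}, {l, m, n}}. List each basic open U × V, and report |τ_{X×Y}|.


Basis B = {∅ × ∅, {p81} × {l}, {p81} × {m}, {p80, p81} × {l}, {p80, p81} × {m}, {p81} × {l, m}, {p81} × {l, n}, {p80, p81, p82} × {l}, {p80, p81, p82} × {m}, {p81} × {l, m, n}, {p80, p81} × {l, m}, {p80, p81} × {l, n}, {p80, p81} × {l, m, n}, {p80, p81, p82} × {l, m}, {p80, p81, p82} × {l, n}, {p80, p81, p82} × {l, m, n}}; |τ_{X×Y}| = 40.

Enumerate products U × V with U ∈ τ_X, V ∈ τ_Y (deduplicated):
  ∅ × ∅ = {} (∅)
  {p81} × {l} = {(p81,l)}
  {p81} × {m} = {(p81,m)}
  {p80, p81} × {l} = {(p80,l), (p81,l)}
  {p80, p81} × {m} = {(p80,m), (p81,m)}
  {p81} × {l, m} = {(p81,l), (p81,m)}
  {p81} × {l, n} = {(p81,l), (p81,n)}
  {p80, p81, p82} × {l} = {(p80,l), (p81,l), (p82,l)}
  {p80, p81, p82} × {m} = {(p80,m), (p81,m), (p82,m)}
  {p81} × {l, m, n} = {(p81,l), (p81,m), (p81,n)}
  {p80, p81} × {l, m} = {(p80,l), (p80,m), (p81,l), (p81,m)}
  {p80, p81} × {l, n} = {(p80,l), (p80,n), (p81,l), (p81,n)}
  {p80, p81} × {l, m, n} = {(p80,l), (p80,m), (p80,n), (p81,l), (p81,m), (p81,n)}
  {p80, p81, p82} × {l, m} = {(p80,l), (p80,m), (p81,l), (p81,m), (p82,l), (p82,m)}
  {p80, p81, p82} × {l, n} = {(p80,l), (p80,n), (p81,l), (p81,n), (p82,l), (p82,n)}
  {p80, p81, p82} × {l, m, n} = {(p80,l), (p80,m), (p80,n), (p81,l), (p81,m), (p81,n), (p82,l), (p82,m), (p82,n)}
These 16 distinct sets form the basis B.
Close under arbitrary unions to get τ_{X×Y}; counting gives |τ_{X×Y}| = 40.


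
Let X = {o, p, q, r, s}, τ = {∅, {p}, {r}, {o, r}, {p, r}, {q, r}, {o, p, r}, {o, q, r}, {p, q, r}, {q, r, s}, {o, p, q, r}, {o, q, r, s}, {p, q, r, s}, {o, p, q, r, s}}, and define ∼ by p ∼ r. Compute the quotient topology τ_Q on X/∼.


X/∼ = {[o], [p=r], [q], [s]}; |τ_Q| = 7.

Equivalence classes: [o], [p=r], [q], [s].
Quotient map π: X → X/∼ sends o ↦ [o], p ↦ [p=r], q ↦ [q], r ↦ [p=r], s ↦ [s].
For each subset V ⊆ X/∼, compute π^{-1}(V) ⊆ X and check whether π^{-1}(V) ∈ τ. V is open in τ_Q iff π^{-1}(V) ∈ τ.
  V = {}: π^{-1}(V) = ∅ ∈ τ ✓.
  V = {[o]}: π^{-1}(V) = {o} ∉ τ ✗.
  V = {[p=r]}: π^{-1}(V) = {p, r} ∈ τ ✓.
  V = {[o], [p=r]}: π^{-1}(V) = {o, p, r} ∈ τ ✓.
  V = {[q]}: π^{-1}(V) = {q} ∉ τ ✗.
  V = {[o], [q]}: π^{-1}(V) = {o, q} ∉ τ ✗.
  V = {[p=r], [q]}: π^{-1}(V) = {p, q, r} ∈ τ ✓.
  V = {[o], [p=r], [q]}: π^{-1}(V) = {o, p, q, r} ∈ τ ✓.
  V = {[s]}: π^{-1}(V) = {s} ∉ τ ✗.
  V = {[o], [s]}: π^{-1}(V) = {o, s} ∉ τ ✗.
  V = {[p=r], [s]}: π^{-1}(V) = {p, r, s} ∉ τ ✗.
  V = {[o], [p=r], [s]}: π^{-1}(V) = {o, p, r, s} ∉ τ ✗.
  V = {[q], [s]}: π^{-1}(V) = {q, s} ∉ τ ✗.
  V = {[o], [q], [s]}: π^{-1}(V) = {o, q, s} ∉ τ ✗.
  V = {[p=r], [q], [s]}: π^{-1}(V) = {p, q, r, s} ∈ τ ✓.
  V = {[o], [p=r], [q], [s]}: π^{-1}(V) = {o, p, q, r, s} ∈ τ ✓.
Open sets in the quotient: τ_Q = {{}, {[p=r]}, {[o], [p=r]}, {[p=r], [q]}, {[o], [p=r], [q]}, {[p=r], [q], [s]}, {[o], [p=r], [q], [s]}} (7 elements).


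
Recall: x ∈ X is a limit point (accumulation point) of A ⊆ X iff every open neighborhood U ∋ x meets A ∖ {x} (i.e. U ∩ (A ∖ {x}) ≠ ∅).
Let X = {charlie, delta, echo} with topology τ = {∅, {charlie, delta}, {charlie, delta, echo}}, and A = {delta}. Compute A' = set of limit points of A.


A' = {charlie, echo}

For each x ∈ X, list the open sets U ∈ τ with x ∈ U, then check whether U ∩ (A ∖ {x}) ≠ ∅ for every such U.
  x = charlie: opens ∋ x are {charlie, delta}, {charlie, delta, echo}; each meets A ∖ {charlie}, so x IS a limit point.
  x = delta: open {charlie, delta} ∋ x has {charlie, delta} ∩ (A ∖ {delta}) = ∅, so x is NOT a limit point.
  x = echo: opens ∋ x are {charlie, delta, echo}; each meets A ∖ {echo}, so x IS a limit point.
Collecting: A' = {charlie, echo}.


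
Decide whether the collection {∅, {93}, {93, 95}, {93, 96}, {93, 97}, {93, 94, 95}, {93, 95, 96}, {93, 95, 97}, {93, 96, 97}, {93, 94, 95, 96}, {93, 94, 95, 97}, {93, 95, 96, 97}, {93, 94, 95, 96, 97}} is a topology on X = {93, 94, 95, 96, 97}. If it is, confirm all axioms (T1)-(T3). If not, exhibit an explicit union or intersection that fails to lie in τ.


τ IS a topology on X.

Axiom (T1): ∅ ∈ τ? Yes; X ∈ τ? Yes.
Axiom (T2/T3): check pairwise unions and intersections of members of τ.
All pairwise intersections and unions checked — each lies in τ. Therefore τ satisfies (T1), (T2), (T3): it IS a topology on X.


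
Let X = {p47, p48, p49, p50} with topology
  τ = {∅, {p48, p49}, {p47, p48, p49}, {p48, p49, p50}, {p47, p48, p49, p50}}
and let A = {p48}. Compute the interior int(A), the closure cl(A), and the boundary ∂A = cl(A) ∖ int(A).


int(A) = ∅, cl(A) = {p47, p48, p49, p50}, ∂A = {p47, p48, p49, p50}.

Closed sets in (X, τ) are complements of opens:
  closed(X, τ) = {∅, {p47}, {p50}, {p47, p50}, {p47, p48, p49, p50}}.
int(A) = ⋃ {U ∈ τ : U ⊆ A}. Opens contained in A: ∅.
Taking the union of these: int(A) = ∅.
cl(A) = ⋂ {C closed : A ⊆ C}. Closed sets containing A: {p47, p48, p49, p50}.
Intersecting these: cl(A) = {p47, p48, p49, p50}.
∂A = cl(A) ∖ int(A) = {p47, p48, p49, p50} ∖ ∅ = {p47, p48, p49, p50}.


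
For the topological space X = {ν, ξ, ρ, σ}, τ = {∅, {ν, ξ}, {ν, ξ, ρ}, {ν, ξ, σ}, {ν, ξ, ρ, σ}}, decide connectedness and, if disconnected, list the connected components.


(X, τ) is connected.

Find clopen sets (U ∈ τ with X ∖ U ∈ τ):
  U = ∅, X ∖ U = {ν, ξ, ρ, σ} — both open, so U is clopen.
  U = {ν, ξ, ρ, σ}, X ∖ U = ∅ — both open, so U is clopen.
Only trivial clopens (∅ and X) exist, so (X, τ) is connected.
Compute connected components by grouping points that agree on all clopens:
  component: {ν, ξ, ρ, σ}


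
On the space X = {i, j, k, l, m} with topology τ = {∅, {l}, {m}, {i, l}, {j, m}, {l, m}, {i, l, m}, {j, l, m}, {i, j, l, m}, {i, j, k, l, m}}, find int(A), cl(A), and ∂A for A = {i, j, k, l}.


int(A) = {i, l}, cl(A) = {i, j, k, l}, ∂A = {j, k}.

Closed sets in (X, τ) are complements of opens:
  closed(X, τ) = {∅, {k}, {i, k}, {j, k}, {i, j, k}, {i, k, l}, {j, k, m}, {i, j, k, l}, {i, j, k, m}, {i, j, k, l, m}}.
int(A) = ⋃ {U ∈ τ : U ⊆ A}. Opens contained in A: ∅, {l}, {i, l}.
Taking the union of these: int(A) = {i, l}.
cl(A) = ⋂ {C closed : A ⊆ C}. Closed sets containing A: {i, j, k, l}, {i, j, k, l, m}.
Intersecting these: cl(A) = {i, j, k, l}.
∂A = cl(A) ∖ int(A) = {i, j, k, l} ∖ {i, l} = {j, k}.


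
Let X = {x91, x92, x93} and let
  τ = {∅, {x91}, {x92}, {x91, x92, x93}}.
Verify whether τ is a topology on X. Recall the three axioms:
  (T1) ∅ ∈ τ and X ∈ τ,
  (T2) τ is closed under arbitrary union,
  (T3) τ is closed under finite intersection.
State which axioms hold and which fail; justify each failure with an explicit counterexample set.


τ is NOT a topology on X.

Axiom (T1): ∅ ∈ τ? Yes; X ∈ τ? Yes.
Axiom (T2/T3): check pairwise unions and intersections of members of τ.
Counterexample for (T2): {x91} ∪ {x92} = {x91, x92} ∉ τ. Therefore τ is NOT a topology.


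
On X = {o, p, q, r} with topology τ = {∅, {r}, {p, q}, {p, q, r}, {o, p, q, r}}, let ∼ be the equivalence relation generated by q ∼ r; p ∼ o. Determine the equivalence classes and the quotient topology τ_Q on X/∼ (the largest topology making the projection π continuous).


X/∼ = {[o=p], [q=r]}; |τ_Q| = 2.

Equivalence classes: [o=p], [q=r].
Quotient map π: X → X/∼ sends o ↦ [o=p], p ↦ [o=p], q ↦ [q=r], r ↦ [q=r].
For each subset V ⊆ X/∼, compute π^{-1}(V) ⊆ X and check whether π^{-1}(V) ∈ τ. V is open in τ_Q iff π^{-1}(V) ∈ τ.
  V = {}: π^{-1}(V) = ∅ ∈ τ ✓.
  V = {[o=p]}: π^{-1}(V) = {o, p} ∉ τ ✗.
  V = {[q=r]}: π^{-1}(V) = {q, r} ∉ τ ✗.
  V = {[o=p], [q=r]}: π^{-1}(V) = {o, p, q, r} ∈ τ ✓.
Open sets in the quotient: τ_Q = {{}, {[o=p], [q=r]}} (2 elements).


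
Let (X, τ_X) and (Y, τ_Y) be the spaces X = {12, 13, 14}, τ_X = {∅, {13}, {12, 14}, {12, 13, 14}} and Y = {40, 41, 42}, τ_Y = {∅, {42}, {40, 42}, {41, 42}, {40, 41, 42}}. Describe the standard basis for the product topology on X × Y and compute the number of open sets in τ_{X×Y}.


Basis B = {∅ × ∅, {13} × {42}, {12, 14} × {42}, {13} × {40, 42}, {13} × {41, 42}, {12, 13, 14} × {42}, {13} × {40, 41, 42}, {12, 14} × {40, 42}, {12, 14} × {41, 42}, {12, 14} × {40, 41, 42}, {12, 13, 14} × {40, 42}, {12, 13, 14} × {41, 42}, {12, 13, 14} × {40, 41, 42}}; |τ_{X×Y}| = 25.

Enumerate products U × V with U ∈ τ_X, V ∈ τ_Y (deduplicated):
  ∅ × ∅ = {} (∅)
  {13} × {42} = {(13,42)}
  {12, 14} × {42} = {(12,42), (14,42)}
  {13} × {40, 42} = {(13,40), (13,42)}
  {13} × {41, 42} = {(13,41), (13,42)}
  {12, 13, 14} × {42} = {(12,42), (13,42), (14,42)}
  {13} × {40, 41, 42} = {(13,40), (13,41), (13,42)}
  {12, 14} × {40, 42} = {(12,40), (12,42), (14,40), (14,42)}
  {12, 14} × {41, 42} = {(12,41), (12,42), (14,41), (14,42)}
  {12, 14} × {40, 41, 42} = {(12,40), (12,41), (12,42), (14,40), (14,41), (14,42)}
  {12, 13, 14} × {40, 42} = {(12,40), (12,42), (13,40), (13,42), (14,40), (14,42)}
  {12, 13, 14} × {41, 42} = {(12,41), (12,42), (13,41), (13,42), (14,41), (14,42)}
  {12, 13, 14} × {40, 41, 42} = {(12,40), (12,41), (12,42), (13,40), (13,41), (13,42), (14,40), (14,41), (14,42)}
These 13 distinct sets form the basis B.
Close under arbitrary unions to get τ_{X×Y}; counting gives |τ_{X×Y}| = 25.


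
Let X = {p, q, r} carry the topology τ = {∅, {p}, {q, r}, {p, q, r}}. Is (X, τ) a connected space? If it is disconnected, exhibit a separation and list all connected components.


(X, τ) is disconnected; components = [{p}, {q, r}].

Find clopen sets (U ∈ τ with X ∖ U ∈ τ):
  U = ∅, X ∖ U = {p, q, r} — both open, so U is clopen.
  U = {p}, X ∖ U = {q, r} — both open, so U is clopen.
  U = {q, r}, X ∖ U = {p} — both open, so U is clopen.
  U = {p, q, r}, X ∖ U = ∅ — both open, so U is clopen.
Nontrivial clopen(s) exist: e.g. {q, r}. So (X, τ) is disconnected.
Compute connected components by grouping points that agree on all clopens:
  component: {p}
  component: {q, r}


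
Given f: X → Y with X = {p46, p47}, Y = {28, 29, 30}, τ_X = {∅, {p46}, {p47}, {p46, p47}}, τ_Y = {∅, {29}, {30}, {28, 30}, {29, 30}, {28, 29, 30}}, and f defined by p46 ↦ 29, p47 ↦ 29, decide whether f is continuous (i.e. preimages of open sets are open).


f IS continuous.

Compute f^{-1}(U) for each U ∈ τ_Y:
  U = ∅: f^{-1}(U) = ∅ ∈ τ_X ✓.
  U = {29}: f^{-1}(U) = {p46, p47} ∈ τ_X ✓.
  U = {30}: f^{-1}(U) = ∅ ∈ τ_X ✓.
  U = {28, 30}: f^{-1}(U) = ∅ ∈ τ_X ✓.
  U = {29, 30}: f^{-1}(U) = {p46, p47} ∈ τ_X ✓.
  U = {28, 29, 30}: f^{-1}(U) = {p46, p47} ∈ τ_X ✓.
Every preimage lies in τ_X, so f IS continuous.


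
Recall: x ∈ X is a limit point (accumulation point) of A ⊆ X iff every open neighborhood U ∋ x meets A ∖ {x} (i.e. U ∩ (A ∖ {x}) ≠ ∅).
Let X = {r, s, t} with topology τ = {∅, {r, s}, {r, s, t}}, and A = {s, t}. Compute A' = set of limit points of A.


A' = {r, t}

For each x ∈ X, list the open sets U ∈ τ with x ∈ U, then check whether U ∩ (A ∖ {x}) ≠ ∅ for every such U.
  x = r: opens ∋ x are {r, s}, {r, s, t}; each meets A ∖ {r}, so x IS a limit point.
  x = s: open {r, s} ∋ x has {r, s} ∩ (A ∖ {s}) = ∅, so x is NOT a limit point.
  x = t: opens ∋ x are {r, s, t}; each meets A ∖ {t}, so x IS a limit point.
Collecting: A' = {r, t}.


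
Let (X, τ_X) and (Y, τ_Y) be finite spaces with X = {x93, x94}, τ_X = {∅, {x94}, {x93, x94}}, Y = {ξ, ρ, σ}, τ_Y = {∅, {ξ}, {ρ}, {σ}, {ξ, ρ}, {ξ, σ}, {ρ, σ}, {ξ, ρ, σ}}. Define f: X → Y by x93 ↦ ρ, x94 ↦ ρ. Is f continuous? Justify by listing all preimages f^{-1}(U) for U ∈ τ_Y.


f IS continuous.

Compute f^{-1}(U) for each U ∈ τ_Y:
  U = ∅: f^{-1}(U) = ∅ ∈ τ_X ✓.
  U = {ξ}: f^{-1}(U) = ∅ ∈ τ_X ✓.
  U = {ρ}: f^{-1}(U) = {x93, x94} ∈ τ_X ✓.
  U = {σ}: f^{-1}(U) = ∅ ∈ τ_X ✓.
  U = {ξ, ρ}: f^{-1}(U) = {x93, x94} ∈ τ_X ✓.
  U = {ξ, σ}: f^{-1}(U) = ∅ ∈ τ_X ✓.
  U = {ρ, σ}: f^{-1}(U) = {x93, x94} ∈ τ_X ✓.
  U = {ξ, ρ, σ}: f^{-1}(U) = {x93, x94} ∈ τ_X ✓.
Every preimage lies in τ_X, so f IS continuous.


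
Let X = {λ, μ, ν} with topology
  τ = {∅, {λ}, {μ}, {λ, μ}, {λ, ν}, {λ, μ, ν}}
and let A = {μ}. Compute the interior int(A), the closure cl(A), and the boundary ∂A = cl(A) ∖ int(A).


int(A) = {μ}, cl(A) = {μ}, ∂A = ∅.

Closed sets in (X, τ) are complements of opens:
  closed(X, τ) = {∅, {μ}, {ν}, {λ, ν}, {μ, ν}, {λ, μ, ν}}.
int(A) = ⋃ {U ∈ τ : U ⊆ A}. Opens contained in A: ∅, {μ}.
Taking the union of these: int(A) = {μ}.
cl(A) = ⋂ {C closed : A ⊆ C}. Closed sets containing A: {μ}, {μ, ν}, {λ, μ, ν}.
Intersecting these: cl(A) = {μ}.
∂A = cl(A) ∖ int(A) = {μ} ∖ {μ} = ∅.


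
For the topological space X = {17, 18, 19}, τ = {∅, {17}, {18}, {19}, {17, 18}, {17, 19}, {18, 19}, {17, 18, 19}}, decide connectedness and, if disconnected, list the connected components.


(X, τ) is disconnected; components = [{17}, {18}, {19}].

Find clopen sets (U ∈ τ with X ∖ U ∈ τ):
  U = ∅, X ∖ U = {17, 18, 19} — both open, so U is clopen.
  U = {17}, X ∖ U = {18, 19} — both open, so U is clopen.
  U = {18}, X ∖ U = {17, 19} — both open, so U is clopen.
  U = {19}, X ∖ U = {17, 18} — both open, so U is clopen.
  U = {17, 18}, X ∖ U = {19} — both open, so U is clopen.
  U = {17, 19}, X ∖ U = {18} — both open, so U is clopen.
  U = {18, 19}, X ∖ U = {17} — both open, so U is clopen.
  U = {17, 18, 19}, X ∖ U = ∅ — both open, so U is clopen.
Nontrivial clopen(s) exist: e.g. {17}. So (X, τ) is disconnected.
Compute connected components by grouping points that agree on all clopens:
  component: {17}
  component: {18}
  component: {19}


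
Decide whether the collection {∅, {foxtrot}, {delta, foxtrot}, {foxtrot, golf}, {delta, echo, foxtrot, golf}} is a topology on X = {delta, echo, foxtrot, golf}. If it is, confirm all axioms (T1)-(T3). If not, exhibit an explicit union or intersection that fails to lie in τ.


τ is NOT a topology on X.

Axiom (T1): ∅ ∈ τ? Yes; X ∈ τ? Yes.
Axiom (T2/T3): check pairwise unions and intersections of members of τ.
Counterexample for (T2): {delta, foxtrot} ∪ {foxtrot, golf} = {delta, foxtrot, golf} ∉ τ. Therefore τ is NOT a topology.


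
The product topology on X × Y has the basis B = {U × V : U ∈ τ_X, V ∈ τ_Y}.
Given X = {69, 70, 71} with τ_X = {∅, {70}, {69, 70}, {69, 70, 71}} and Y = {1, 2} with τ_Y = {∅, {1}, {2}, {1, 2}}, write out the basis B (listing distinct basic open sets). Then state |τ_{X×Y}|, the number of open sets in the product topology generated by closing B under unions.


Basis B = {∅ × ∅, {70} × {1}, {70} × {2}, {69, 70} × {1}, {69, 70} × {2}, {70} × {1, 2}, {69, 70, 71} × {1}, {69, 70, 71} × {2}, {69, 70} × {1, 2}, {69, 70, 71} × {1, 2}}; |τ_{X×Y}| = 16.

Enumerate products U × V with U ∈ τ_X, V ∈ τ_Y (deduplicated):
  ∅ × ∅ = {} (∅)
  {70} × {1} = {(70,1)}
  {70} × {2} = {(70,2)}
  {69, 70} × {1} = {(69,1), (70,1)}
  {69, 70} × {2} = {(69,2), (70,2)}
  {70} × {1, 2} = {(70,1), (70,2)}
  {69, 70, 71} × {1} = {(69,1), (70,1), (71,1)}
  {69, 70, 71} × {2} = {(69,2), (70,2), (71,2)}
  {69, 70} × {1, 2} = {(69,1), (69,2), (70,1), (70,2)}
  {69, 70, 71} × {1, 2} = {(69,1), (69,2), (70,1), (70,2), (71,1), (71,2)}
These 10 distinct sets form the basis B.
Close under arbitrary unions to get τ_{X×Y}; counting gives |τ_{X×Y}| = 16.


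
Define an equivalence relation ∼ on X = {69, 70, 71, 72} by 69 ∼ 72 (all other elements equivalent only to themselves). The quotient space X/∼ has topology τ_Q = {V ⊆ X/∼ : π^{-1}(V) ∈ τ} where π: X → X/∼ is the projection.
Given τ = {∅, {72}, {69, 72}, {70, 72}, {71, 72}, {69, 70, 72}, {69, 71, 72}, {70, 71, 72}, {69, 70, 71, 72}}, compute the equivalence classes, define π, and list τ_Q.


X/∼ = {[69=72], [70], [71]}; |τ_Q| = 5.

Equivalence classes: [69=72], [70], [71].
Quotient map π: X → X/∼ sends 69 ↦ [69=72], 70 ↦ [70], 71 ↦ [71], 72 ↦ [69=72].
For each subset V ⊆ X/∼, compute π^{-1}(V) ⊆ X and check whether π^{-1}(V) ∈ τ. V is open in τ_Q iff π^{-1}(V) ∈ τ.
  V = {}: π^{-1}(V) = ∅ ∈ τ ✓.
  V = {[69=72]}: π^{-1}(V) = {69, 72} ∈ τ ✓.
  V = {[70]}: π^{-1}(V) = {70} ∉ τ ✗.
  V = {[69=72], [70]}: π^{-1}(V) = {69, 70, 72} ∈ τ ✓.
  V = {[71]}: π^{-1}(V) = {71} ∉ τ ✗.
  V = {[69=72], [71]}: π^{-1}(V) = {69, 71, 72} ∈ τ ✓.
  V = {[70], [71]}: π^{-1}(V) = {70, 71} ∉ τ ✗.
  V = {[69=72], [70], [71]}: π^{-1}(V) = {69, 70, 71, 72} ∈ τ ✓.
Open sets in the quotient: τ_Q = {{}, {[69=72]}, {[69=72], [70]}, {[69=72], [71]}, {[69=72], [70], [71]}} (5 elements).


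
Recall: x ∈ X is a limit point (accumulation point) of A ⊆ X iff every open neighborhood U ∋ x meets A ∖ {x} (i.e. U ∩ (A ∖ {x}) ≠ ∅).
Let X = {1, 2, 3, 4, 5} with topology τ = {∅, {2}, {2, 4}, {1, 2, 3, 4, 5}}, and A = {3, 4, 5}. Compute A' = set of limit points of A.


A' = {1, 3, 5}

For each x ∈ X, list the open sets U ∈ τ with x ∈ U, then check whether U ∩ (A ∖ {x}) ≠ ∅ for every such U.
  x = 1: opens ∋ x are {1, 2, 3, 4, 5}; each meets A ∖ {1}, so x IS a limit point.
  x = 2: open {2} ∋ x has {2} ∩ (A ∖ {2}) = ∅, so x is NOT a limit point.
  x = 3: opens ∋ x are {1, 2, 3, 4, 5}; each meets A ∖ {3}, so x IS a limit point.
  x = 4: open {2, 4} ∋ x has {2, 4} ∩ (A ∖ {4}) = ∅, so x is NOT a limit point.
  x = 5: opens ∋ x are {1, 2, 3, 4, 5}; each meets A ∖ {5}, so x IS a limit point.
Collecting: A' = {1, 3, 5}.


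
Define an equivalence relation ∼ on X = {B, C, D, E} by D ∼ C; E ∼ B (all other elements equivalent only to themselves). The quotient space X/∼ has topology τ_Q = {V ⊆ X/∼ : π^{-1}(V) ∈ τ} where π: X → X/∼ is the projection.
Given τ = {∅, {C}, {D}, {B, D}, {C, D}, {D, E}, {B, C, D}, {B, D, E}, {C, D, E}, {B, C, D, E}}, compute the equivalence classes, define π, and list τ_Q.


X/∼ = {[B=E], [C=D]}; |τ_Q| = 3.

Equivalence classes: [B=E], [C=D].
Quotient map π: X → X/∼ sends B ↦ [B=E], C ↦ [C=D], D ↦ [C=D], E ↦ [B=E].
For each subset V ⊆ X/∼, compute π^{-1}(V) ⊆ X and check whether π^{-1}(V) ∈ τ. V is open in τ_Q iff π^{-1}(V) ∈ τ.
  V = {}: π^{-1}(V) = ∅ ∈ τ ✓.
  V = {[B=E]}: π^{-1}(V) = {B, E} ∉ τ ✗.
  V = {[C=D]}: π^{-1}(V) = {C, D} ∈ τ ✓.
  V = {[B=E], [C=D]}: π^{-1}(V) = {B, C, D, E} ∈ τ ✓.
Open sets in the quotient: τ_Q = {{}, {[C=D]}, {[B=E], [C=D]}} (3 elements).


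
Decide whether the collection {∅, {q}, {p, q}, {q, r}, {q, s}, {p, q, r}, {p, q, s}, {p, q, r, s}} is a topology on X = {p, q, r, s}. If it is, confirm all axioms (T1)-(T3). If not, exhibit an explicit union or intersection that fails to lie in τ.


τ is NOT a topology on X.

Axiom (T1): ∅ ∈ τ? Yes; X ∈ τ? Yes.
Axiom (T2/T3): check pairwise unions and intersections of members of τ.
Counterexample for (T2): {q, r} ∪ {q, s} = {q, r, s} ∉ τ. Therefore τ is NOT a topology.


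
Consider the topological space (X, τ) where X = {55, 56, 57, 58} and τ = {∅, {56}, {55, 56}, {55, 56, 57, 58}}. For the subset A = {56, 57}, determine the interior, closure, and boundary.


int(A) = {56}, cl(A) = {55, 56, 57, 58}, ∂A = {55, 57, 58}.

Closed sets in (X, τ) are complements of opens:
  closed(X, τ) = {∅, {57, 58}, {55, 57, 58}, {55, 56, 57, 58}}.
int(A) = ⋃ {U ∈ τ : U ⊆ A}. Opens contained in A: ∅, {56}.
Taking the union of these: int(A) = {56}.
cl(A) = ⋂ {C closed : A ⊆ C}. Closed sets containing A: {55, 56, 57, 58}.
Intersecting these: cl(A) = {55, 56, 57, 58}.
∂A = cl(A) ∖ int(A) = {55, 56, 57, 58} ∖ {56} = {55, 57, 58}.


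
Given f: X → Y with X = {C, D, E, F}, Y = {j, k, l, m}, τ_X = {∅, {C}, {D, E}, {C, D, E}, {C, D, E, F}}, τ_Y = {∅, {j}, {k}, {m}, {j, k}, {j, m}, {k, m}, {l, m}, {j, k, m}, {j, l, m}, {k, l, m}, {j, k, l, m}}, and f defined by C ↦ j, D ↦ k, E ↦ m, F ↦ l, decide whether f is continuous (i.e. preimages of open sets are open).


f is NOT continuous.

Compute f^{-1}(U) for each U ∈ τ_Y:
  U = ∅: f^{-1}(U) = ∅ ∈ τ_X ✓.
  U = {j}: f^{-1}(U) = {C} ∈ τ_X ✓.
  U = {k}: f^{-1}(U) = {D} ∉ τ_X ✗.
  U = {m}: f^{-1}(U) = {E} ∉ τ_X ✗.
  U = {j, k}: f^{-1}(U) = {C, D} ∉ τ_X ✗.
  U = {j, m}: f^{-1}(U) = {C, E} ∉ τ_X ✗.
  U = {k, m}: f^{-1}(U) = {D, E} ∈ τ_X ✓.
  U = {l, m}: f^{-1}(U) = {E, F} ∉ τ_X ✗.
  U = {j, k, m}: f^{-1}(U) = {C, D, E} ∈ τ_X ✓.
  U = {j, l, m}: f^{-1}(U) = {C, E, F} ∉ τ_X ✗.
  U = {k, l, m}: f^{-1}(U) = {D, E, F} ∉ τ_X ✗.
  U = {j, k, l, m}: f^{-1}(U) = {C, D, E, F} ∈ τ_X ✓.
Found U = {k} with f^{-1}(U) = {D} not in τ_X. Therefore f is NOT continuous.


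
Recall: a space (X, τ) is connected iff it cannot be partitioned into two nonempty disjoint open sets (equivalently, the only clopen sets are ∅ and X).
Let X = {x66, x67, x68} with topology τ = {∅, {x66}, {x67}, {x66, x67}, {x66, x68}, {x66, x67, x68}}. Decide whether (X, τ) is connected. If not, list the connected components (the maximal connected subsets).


(X, τ) is disconnected; components = [{x67}, {x66, x68}].

Find clopen sets (U ∈ τ with X ∖ U ∈ τ):
  U = ∅, X ∖ U = {x66, x67, x68} — both open, so U is clopen.
  U = {x67}, X ∖ U = {x66, x68} — both open, so U is clopen.
  U = {x66, x68}, X ∖ U = {x67} — both open, so U is clopen.
  U = {x66, x67, x68}, X ∖ U = ∅ — both open, so U is clopen.
Nontrivial clopen(s) exist: e.g. {x66, x68}. So (X, τ) is disconnected.
Compute connected components by grouping points that agree on all clopens:
  component: {x67}
  component: {x66, x68}


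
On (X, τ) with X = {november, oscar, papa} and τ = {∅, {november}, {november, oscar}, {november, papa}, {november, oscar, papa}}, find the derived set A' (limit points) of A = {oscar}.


A' = ∅

For each x ∈ X, list the open sets U ∈ τ with x ∈ U, then check whether U ∩ (A ∖ {x}) ≠ ∅ for every such U.
  x = november: open {november} ∋ x has {november} ∩ (A ∖ {november}) = ∅, so x is NOT a limit point.
  x = oscar: open {november, oscar} ∋ x has {november, oscar} ∩ (A ∖ {oscar}) = ∅, so x is NOT a limit point.
  x = papa: open {november, papa} ∋ x has {november, papa} ∩ (A ∖ {papa}) = ∅, so x is NOT a limit point.
Collecting: A' = ∅.


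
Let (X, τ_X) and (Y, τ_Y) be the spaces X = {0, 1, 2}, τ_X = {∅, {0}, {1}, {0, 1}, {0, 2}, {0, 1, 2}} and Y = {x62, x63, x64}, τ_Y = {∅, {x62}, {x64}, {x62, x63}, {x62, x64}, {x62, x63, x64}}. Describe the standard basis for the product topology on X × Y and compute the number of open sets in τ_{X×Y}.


Basis B = {∅ × ∅, {0} × {x62}, {0} × {x64}, {1} × {x62}, {1} × {x64}, {0} × {x62, x63}, {0} × {x62, x64}, {0, 1} × {x62}, {0, 2} × {x62}, {0, 1} × {x64}, {0, 2} × {x64}, {1} × {x62, x63}, {1} × {x62, x64}, {0} × {x62, x63, x64}, {0, 1, 2} × {x62}, {0, 1, 2} × {x64}, {1} × {x62, x63, x64}, {0, 1} × {x62, x63}, {0, 2} × {x62, x63}, {0, 1} × {x62, x64}, {0, 2} × {x62, x64}, {0, 1} × {x62, x63, x64}, {0, 2} × {x62, x63, x64}, {0, 1, 2} × {x62, x63}, {0, 1, 2} × {x62, x64}, {0, 1, 2} × {x62, x63, x64}}; |τ_{X×Y}| = 108.

Enumerate products U × V with U ∈ τ_X, V ∈ τ_Y (deduplicated):
  ∅ × ∅ = {} (∅)
  {0} × {x62} = {(0,x62)}
  {0} × {x64} = {(0,x64)}
  {1} × {x62} = {(1,x62)}
  {1} × {x64} = {(1,x64)}
  {0} × {x62, x63} = {(0,x62), (0,x63)}
  {0} × {x62, x64} = {(0,x62), (0,x64)}
  {0, 1} × {x62} = {(0,x62), (1,x62)}
  {0, 2} × {x62} = {(0,x62), (2,x62)}
  {0, 1} × {x64} = {(0,x64), (1,x64)}
  {0, 2} × {x64} = {(0,x64), (2,x64)}
  {1} × {x62, x63} = {(1,x62), (1,x63)}
  {1} × {x62, x64} = {(1,x62), (1,x64)}
  {0} × {x62, x63, x64} = {(0,x62), (0,x63), (0,x64)}
  {0, 1, 2} × {x62} = {(0,x62), (1,x62), (2,x62)}
  {0, 1, 2} × {x64} = {(0,x64), (1,x64), (2,x64)}
  {1} × {x62, x63, x64} = {(1,x62), (1,x63), (1,x64)}
  {0, 1} × {x62, x63} = {(0,x62), (0,x63), (1,x62), (1,x63)}
  {0, 2} × {x62, x63} = {(0,x62), (0,x63), (2,x62), (2,x63)}
  {0, 1} × {x62, x64} = {(0,x62), (0,x64), (1,x62), (1,x64)}
  {0, 2} × {x62, x64} = {(0,x62), (0,x64), (2,x62), (2,x64)}
  {0, 1} × {x62, x63, x64} = {(0,x62), (0,x63), (0,x64), (1,x62), (1,x63), (1,x64)}
  {0, 2} × {x62, x63, x64} = {(0,x62), (0,x63), (0,x64), (2,x62), (2,x63), (2,x64)}
  {0, 1, 2} × {x62, x63} = {(0,x62), (0,x63), (1,x62), (1,x63), (2,x62), (2,x63)}
  {0, 1, 2} × {x62, x64} = {(0,x62), (0,x64), (1,x62), (1,x64), (2,x62), (2,x64)}
  {0, 1, 2} × {x62, x63, x64} = {(0,x62), (0,x63), (0,x64), (1,x62), (1,x63), (1,x64), (2,x62), (2,x63), (2,x64)}
These 26 distinct sets form the basis B.
Close under arbitrary unions to get τ_{X×Y}; counting gives |τ_{X×Y}| = 108.


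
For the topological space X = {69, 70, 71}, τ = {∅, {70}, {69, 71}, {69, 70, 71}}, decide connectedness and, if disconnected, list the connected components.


(X, τ) is disconnected; components = [{70}, {69, 71}].

Find clopen sets (U ∈ τ with X ∖ U ∈ τ):
  U = ∅, X ∖ U = {69, 70, 71} — both open, so U is clopen.
  U = {70}, X ∖ U = {69, 71} — both open, so U is clopen.
  U = {69, 71}, X ∖ U = {70} — both open, so U is clopen.
  U = {69, 70, 71}, X ∖ U = ∅ — both open, so U is clopen.
Nontrivial clopen(s) exist: e.g. {69, 71}. So (X, τ) is disconnected.
Compute connected components by grouping points that agree on all clopens:
  component: {70}
  component: {69, 71}


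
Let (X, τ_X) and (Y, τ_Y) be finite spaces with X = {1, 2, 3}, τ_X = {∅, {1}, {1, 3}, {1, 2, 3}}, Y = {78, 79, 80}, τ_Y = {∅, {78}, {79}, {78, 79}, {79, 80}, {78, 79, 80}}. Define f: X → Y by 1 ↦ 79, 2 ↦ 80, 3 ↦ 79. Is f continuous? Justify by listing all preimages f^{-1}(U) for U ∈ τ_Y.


f IS continuous.

Compute f^{-1}(U) for each U ∈ τ_Y:
  U = ∅: f^{-1}(U) = ∅ ∈ τ_X ✓.
  U = {78}: f^{-1}(U) = ∅ ∈ τ_X ✓.
  U = {79}: f^{-1}(U) = {1, 3} ∈ τ_X ✓.
  U = {78, 79}: f^{-1}(U) = {1, 3} ∈ τ_X ✓.
  U = {79, 80}: f^{-1}(U) = {1, 2, 3} ∈ τ_X ✓.
  U = {78, 79, 80}: f^{-1}(U) = {1, 2, 3} ∈ τ_X ✓.
Every preimage lies in τ_X, so f IS continuous.


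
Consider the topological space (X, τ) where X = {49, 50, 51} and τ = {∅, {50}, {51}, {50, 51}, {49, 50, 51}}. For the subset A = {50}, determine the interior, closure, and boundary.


int(A) = {50}, cl(A) = {49, 50}, ∂A = {49}.

Closed sets in (X, τ) are complements of opens:
  closed(X, τ) = {∅, {49}, {49, 50}, {49, 51}, {49, 50, 51}}.
int(A) = ⋃ {U ∈ τ : U ⊆ A}. Opens contained in A: ∅, {50}.
Taking the union of these: int(A) = {50}.
cl(A) = ⋂ {C closed : A ⊆ C}. Closed sets containing A: {49, 50}, {49, 50, 51}.
Intersecting these: cl(A) = {49, 50}.
∂A = cl(A) ∖ int(A) = {49, 50} ∖ {50} = {49}.


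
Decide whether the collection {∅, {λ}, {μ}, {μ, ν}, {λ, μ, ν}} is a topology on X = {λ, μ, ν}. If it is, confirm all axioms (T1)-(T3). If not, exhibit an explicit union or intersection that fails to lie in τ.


τ is NOT a topology on X.

Axiom (T1): ∅ ∈ τ? Yes; X ∈ τ? Yes.
Axiom (T2/T3): check pairwise unions and intersections of members of τ.
Counterexample for (T2): {λ} ∪ {μ} = {λ, μ} ∉ τ. Therefore τ is NOT a topology.


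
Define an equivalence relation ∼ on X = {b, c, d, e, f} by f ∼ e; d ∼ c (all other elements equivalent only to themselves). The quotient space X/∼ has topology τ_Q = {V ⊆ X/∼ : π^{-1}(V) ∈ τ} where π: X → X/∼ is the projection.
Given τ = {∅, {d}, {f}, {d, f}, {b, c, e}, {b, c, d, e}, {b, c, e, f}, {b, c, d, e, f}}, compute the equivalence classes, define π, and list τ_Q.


X/∼ = {[b], [c=d], [e=f]}; |τ_Q| = 2.

Equivalence classes: [b], [c=d], [e=f].
Quotient map π: X → X/∼ sends b ↦ [b], c ↦ [c=d], d ↦ [c=d], e ↦ [e=f], f ↦ [e=f].
For each subset V ⊆ X/∼, compute π^{-1}(V) ⊆ X and check whether π^{-1}(V) ∈ τ. V is open in τ_Q iff π^{-1}(V) ∈ τ.
  V = {}: π^{-1}(V) = ∅ ∈ τ ✓.
  V = {[b]}: π^{-1}(V) = {b} ∉ τ ✗.
  V = {[c=d]}: π^{-1}(V) = {c, d} ∉ τ ✗.
  V = {[b], [c=d]}: π^{-1}(V) = {b, c, d} ∉ τ ✗.
  V = {[e=f]}: π^{-1}(V) = {e, f} ∉ τ ✗.
  V = {[b], [e=f]}: π^{-1}(V) = {b, e, f} ∉ τ ✗.
  V = {[c=d], [e=f]}: π^{-1}(V) = {c, d, e, f} ∉ τ ✗.
  V = {[b], [c=d], [e=f]}: π^{-1}(V) = {b, c, d, e, f} ∈ τ ✓.
Open sets in the quotient: τ_Q = {{}, {[b], [c=d], [e=f]}} (2 elements).


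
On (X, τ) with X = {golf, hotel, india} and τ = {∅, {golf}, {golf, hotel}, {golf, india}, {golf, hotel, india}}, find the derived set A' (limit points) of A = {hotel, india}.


A' = ∅

For each x ∈ X, list the open sets U ∈ τ with x ∈ U, then check whether U ∩ (A ∖ {x}) ≠ ∅ for every such U.
  x = golf: open {golf} ∋ x has {golf} ∩ (A ∖ {golf}) = ∅, so x is NOT a limit point.
  x = hotel: open {golf, hotel} ∋ x has {golf, hotel} ∩ (A ∖ {hotel}) = ∅, so x is NOT a limit point.
  x = india: open {golf, india} ∋ x has {golf, india} ∩ (A ∖ {india}) = ∅, so x is NOT a limit point.
Collecting: A' = ∅.


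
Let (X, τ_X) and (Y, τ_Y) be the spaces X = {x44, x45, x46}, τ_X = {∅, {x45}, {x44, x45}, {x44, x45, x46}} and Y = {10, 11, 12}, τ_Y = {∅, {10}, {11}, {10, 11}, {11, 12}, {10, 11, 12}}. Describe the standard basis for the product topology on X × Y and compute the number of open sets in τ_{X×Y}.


Basis B = {∅ × ∅, {x45} × {10}, {x45} × {11}, {x44, x45} × {10}, {x44, x45} × {11}, {x45} × {10, 11}, {x45} × {11, 12}, {x44, x45, x46} × {10}, {x44, x45, x46} × {11}, {x45} × {10, 11, 12}, {x44, x45} × {10, 11}, {x44, x45} × {11, 12}, {x44, x45} × {10, 11, 12}, {x44, x45, x46} × {10, 11}, {x44, x45, x46} × {11, 12}, {x44, x45, x46} × {10, 11, 12}}; |τ_{X×Y}| = 40.

Enumerate products U × V with U ∈ τ_X, V ∈ τ_Y (deduplicated):
  ∅ × ∅ = {} (∅)
  {x45} × {10} = {(x45,10)}
  {x45} × {11} = {(x45,11)}
  {x44, x45} × {10} = {(x44,10), (x45,10)}
  {x44, x45} × {11} = {(x44,11), (x45,11)}
  {x45} × {10, 11} = {(x45,10), (x45,11)}
  {x45} × {11, 12} = {(x45,11), (x45,12)}
  {x44, x45, x46} × {10} = {(x44,10), (x45,10), (x46,10)}
  {x44, x45, x46} × {11} = {(x44,11), (x45,11), (x46,11)}
  {x45} × {10, 11, 12} = {(x45,10), (x45,11), (x45,12)}
  {x44, x45} × {10, 11} = {(x44,10), (x44,11), (x45,10), (x45,11)}
  {x44, x45} × {11, 12} = {(x44,11), (x44,12), (x45,11), (x45,12)}
  {x44, x45} × {10, 11, 12} = {(x44,10), (x44,11), (x44,12), (x45,10), (x45,11), (x45,12)}
  {x44, x45, x46} × {10, 11} = {(x44,10), (x44,11), (x45,10), (x45,11), (x46,10), (x46,11)}
  {x44, x45, x46} × {11, 12} = {(x44,11), (x44,12), (x45,11), (x45,12), (x46,11), (x46,12)}
  {x44, x45, x46} × {10, 11, 12} = {(x44,10), (x44,11), (x44,12), (x45,10), (x45,11), (x45,12), (x46,10), (x46,11), (x46,12)}
These 16 distinct sets form the basis B.
Close under arbitrary unions to get τ_{X×Y}; counting gives |τ_{X×Y}| = 40.


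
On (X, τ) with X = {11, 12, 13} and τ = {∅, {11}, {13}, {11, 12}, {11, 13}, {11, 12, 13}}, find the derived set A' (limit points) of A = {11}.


A' = {12}

For each x ∈ X, list the open sets U ∈ τ with x ∈ U, then check whether U ∩ (A ∖ {x}) ≠ ∅ for every such U.
  x = 11: open {11} ∋ x has {11} ∩ (A ∖ {11}) = ∅, so x is NOT a limit point.
  x = 12: opens ∋ x are {11, 12}, {11, 12, 13}; each meets A ∖ {12}, so x IS a limit point.
  x = 13: open {13} ∋ x has {13} ∩ (A ∖ {13}) = ∅, so x is NOT a limit point.
Collecting: A' = {12}.


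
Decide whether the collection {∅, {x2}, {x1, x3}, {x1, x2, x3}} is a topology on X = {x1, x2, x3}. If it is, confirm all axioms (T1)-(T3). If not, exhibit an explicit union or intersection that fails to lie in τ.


τ IS a topology on X.

Axiom (T1): ∅ ∈ τ? Yes; X ∈ τ? Yes.
Axiom (T2/T3): check pairwise unions and intersections of members of τ.
All pairwise intersections and unions checked — each lies in τ. Therefore τ satisfies (T1), (T2), (T3): it IS a topology on X.


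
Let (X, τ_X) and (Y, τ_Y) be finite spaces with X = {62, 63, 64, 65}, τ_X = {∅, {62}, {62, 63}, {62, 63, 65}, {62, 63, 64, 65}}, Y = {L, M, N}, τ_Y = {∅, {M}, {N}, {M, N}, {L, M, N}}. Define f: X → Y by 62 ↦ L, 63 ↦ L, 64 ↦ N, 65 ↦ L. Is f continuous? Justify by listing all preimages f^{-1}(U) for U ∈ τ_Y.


f is NOT continuous.

Compute f^{-1}(U) for each U ∈ τ_Y:
  U = ∅: f^{-1}(U) = ∅ ∈ τ_X ✓.
  U = {M}: f^{-1}(U) = ∅ ∈ τ_X ✓.
  U = {N}: f^{-1}(U) = {64} ∉ τ_X ✗.
  U = {M, N}: f^{-1}(U) = {64} ∉ τ_X ✗.
  U = {L, M, N}: f^{-1}(U) = {62, 63, 64, 65} ∈ τ_X ✓.
Found U = {N} with f^{-1}(U) = {64} not in τ_X. Therefore f is NOT continuous.


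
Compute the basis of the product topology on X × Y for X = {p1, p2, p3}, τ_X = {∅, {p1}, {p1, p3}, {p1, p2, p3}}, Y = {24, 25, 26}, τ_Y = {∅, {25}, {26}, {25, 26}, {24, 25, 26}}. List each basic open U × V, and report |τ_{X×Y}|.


Basis B = {∅ × ∅, {p1} × {25}, {p1} × {26}, {p1} × {25, 26}, {p1, p3} × {25}, {p1, p3} × {26}, {p1} × {24, 25, 26}, {p1, p2, p3} × {25}, {p1, p2, p3} × {26}, {p1, p3} × {25, 26}, {p1, p3} × {24, 25, 26}, {p1, p2, p3} × {25, 26}, {p1, p2, p3} × {24, 25, 26}}; |τ_{X×Y}| = 30.

Enumerate products U × V with U ∈ τ_X, V ∈ τ_Y (deduplicated):
  ∅ × ∅ = {} (∅)
  {p1} × {25} = {(p1,25)}
  {p1} × {26} = {(p1,26)}
  {p1} × {25, 26} = {(p1,25), (p1,26)}
  {p1, p3} × {25} = {(p1,25), (p3,25)}
  {p1, p3} × {26} = {(p1,26), (p3,26)}
  {p1} × {24, 25, 26} = {(p1,24), (p1,25), (p1,26)}
  {p1, p2, p3} × {25} = {(p1,25), (p2,25), (p3,25)}
  {p1, p2, p3} × {26} = {(p1,26), (p2,26), (p3,26)}
  {p1, p3} × {25, 26} = {(p1,25), (p1,26), (p3,25), (p3,26)}
  {p1, p3} × {24, 25, 26} = {(p1,24), (p1,25), (p1,26), (p3,24), (p3,25), (p3,26)}
  {p1, p2, p3} × {25, 26} = {(p1,25), (p1,26), (p2,25), (p2,26), (p3,25), (p3,26)}
  {p1, p2, p3} × {24, 25, 26} = {(p1,24), (p1,25), (p1,26), (p2,24), (p2,25), (p2,26), (p3,24), (p3,25), (p3,26)}
These 13 distinct sets form the basis B.
Close under arbitrary unions to get τ_{X×Y}; counting gives |τ_{X×Y}| = 30.
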